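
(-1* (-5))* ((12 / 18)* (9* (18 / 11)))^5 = 73466403840 / 161051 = 456168.57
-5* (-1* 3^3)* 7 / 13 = 945 / 13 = 72.69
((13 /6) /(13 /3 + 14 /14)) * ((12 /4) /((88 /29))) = 1131 /2816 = 0.40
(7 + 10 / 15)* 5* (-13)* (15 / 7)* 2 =-14950 / 7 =-2135.71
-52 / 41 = -1.27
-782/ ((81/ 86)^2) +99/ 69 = -880.09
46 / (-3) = -46 / 3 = -15.33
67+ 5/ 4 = 273/ 4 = 68.25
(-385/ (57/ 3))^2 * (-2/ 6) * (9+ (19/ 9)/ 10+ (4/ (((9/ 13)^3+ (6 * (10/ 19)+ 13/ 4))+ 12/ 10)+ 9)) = -330978661952785/ 129216895218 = -2561.42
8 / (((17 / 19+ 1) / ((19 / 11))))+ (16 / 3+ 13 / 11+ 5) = 1862 / 99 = 18.81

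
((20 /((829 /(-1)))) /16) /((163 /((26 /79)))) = -0.00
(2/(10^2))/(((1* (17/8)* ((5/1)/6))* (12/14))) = 28/2125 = 0.01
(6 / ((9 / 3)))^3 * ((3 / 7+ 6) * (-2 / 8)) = -90 / 7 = -12.86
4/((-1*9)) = -4/9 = -0.44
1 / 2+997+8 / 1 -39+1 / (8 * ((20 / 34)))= 77337 / 80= 966.71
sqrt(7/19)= sqrt(133)/19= 0.61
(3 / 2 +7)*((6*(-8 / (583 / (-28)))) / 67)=11424 / 39061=0.29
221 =221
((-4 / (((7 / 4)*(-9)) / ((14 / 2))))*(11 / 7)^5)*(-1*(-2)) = 5153632 / 151263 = 34.07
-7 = -7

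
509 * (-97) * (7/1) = -345611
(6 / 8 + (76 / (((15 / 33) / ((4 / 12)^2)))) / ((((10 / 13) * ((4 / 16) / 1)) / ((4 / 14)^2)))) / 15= 380851 / 661500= 0.58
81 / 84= 27 / 28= 0.96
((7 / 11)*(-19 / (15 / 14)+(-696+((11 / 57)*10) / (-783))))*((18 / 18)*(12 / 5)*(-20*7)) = 124870590208 / 818235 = 152609.69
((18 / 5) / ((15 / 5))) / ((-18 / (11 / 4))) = -11 / 60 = -0.18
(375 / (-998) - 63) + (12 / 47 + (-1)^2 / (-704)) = -1042199357 / 16510912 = -63.12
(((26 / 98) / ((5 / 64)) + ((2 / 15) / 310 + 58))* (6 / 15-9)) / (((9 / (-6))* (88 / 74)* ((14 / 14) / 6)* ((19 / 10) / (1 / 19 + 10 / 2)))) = 712216012096 / 150798725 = 4722.96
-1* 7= -7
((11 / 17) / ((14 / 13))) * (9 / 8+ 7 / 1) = 9295 / 1904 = 4.88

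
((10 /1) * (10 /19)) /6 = 50 /57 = 0.88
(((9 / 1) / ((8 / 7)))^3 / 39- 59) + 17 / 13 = -23127 / 512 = -45.17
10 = 10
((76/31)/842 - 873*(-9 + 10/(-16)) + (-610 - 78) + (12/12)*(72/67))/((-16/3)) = -161921795199/111925376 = -1446.69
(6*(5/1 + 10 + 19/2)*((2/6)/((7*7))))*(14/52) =7/26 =0.27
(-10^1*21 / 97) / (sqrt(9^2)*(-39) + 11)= 21 / 3298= 0.01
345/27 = 115/9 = 12.78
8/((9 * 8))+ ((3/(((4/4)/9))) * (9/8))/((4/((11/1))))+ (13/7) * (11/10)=863707/10080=85.69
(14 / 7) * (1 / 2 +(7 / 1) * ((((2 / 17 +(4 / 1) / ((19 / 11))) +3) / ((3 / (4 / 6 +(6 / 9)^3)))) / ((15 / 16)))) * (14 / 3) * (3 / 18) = 550333 / 26163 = 21.03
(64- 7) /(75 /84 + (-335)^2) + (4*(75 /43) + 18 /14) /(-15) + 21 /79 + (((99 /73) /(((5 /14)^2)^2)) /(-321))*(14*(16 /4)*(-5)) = 211356768209690666 /2918242174864625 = 72.43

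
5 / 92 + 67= 67.05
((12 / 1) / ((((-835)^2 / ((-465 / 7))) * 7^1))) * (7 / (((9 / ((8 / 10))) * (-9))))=496 / 43925175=0.00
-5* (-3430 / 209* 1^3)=82.06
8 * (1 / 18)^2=2 / 81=0.02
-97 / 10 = -9.70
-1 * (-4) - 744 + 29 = -711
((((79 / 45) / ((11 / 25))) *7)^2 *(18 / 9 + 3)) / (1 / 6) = 76452250 / 3267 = 23401.36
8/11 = 0.73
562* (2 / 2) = 562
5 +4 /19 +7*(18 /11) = 3483 /209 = 16.67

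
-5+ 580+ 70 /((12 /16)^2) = 6295 /9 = 699.44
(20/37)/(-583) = -20/21571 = -0.00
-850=-850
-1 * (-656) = 656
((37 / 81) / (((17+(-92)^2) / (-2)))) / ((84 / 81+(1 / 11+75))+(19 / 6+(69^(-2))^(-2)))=-148 / 31142965163175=-0.00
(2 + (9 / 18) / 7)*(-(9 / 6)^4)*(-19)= 44631 / 224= 199.25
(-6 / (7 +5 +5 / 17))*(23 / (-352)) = 1173 / 36784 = 0.03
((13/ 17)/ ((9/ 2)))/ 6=0.03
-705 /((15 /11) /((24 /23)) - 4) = 20680 /79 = 261.77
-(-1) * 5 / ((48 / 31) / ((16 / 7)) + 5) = 0.88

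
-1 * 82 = -82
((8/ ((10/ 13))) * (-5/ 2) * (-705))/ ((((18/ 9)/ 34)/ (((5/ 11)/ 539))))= 1558050/ 5929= 262.78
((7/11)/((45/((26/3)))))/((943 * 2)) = 91/1400355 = 0.00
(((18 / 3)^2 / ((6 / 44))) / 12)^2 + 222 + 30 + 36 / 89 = 65540 / 89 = 736.40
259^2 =67081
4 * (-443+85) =-1432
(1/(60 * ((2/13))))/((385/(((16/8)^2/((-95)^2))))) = 0.00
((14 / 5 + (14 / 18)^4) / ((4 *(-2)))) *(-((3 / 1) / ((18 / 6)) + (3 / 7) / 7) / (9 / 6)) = 192881 / 688905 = 0.28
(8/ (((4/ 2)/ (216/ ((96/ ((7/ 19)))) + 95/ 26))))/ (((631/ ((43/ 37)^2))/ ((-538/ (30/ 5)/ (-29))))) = 2202900449/ 18563036271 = 0.12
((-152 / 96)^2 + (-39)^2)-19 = 216649 / 144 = 1504.51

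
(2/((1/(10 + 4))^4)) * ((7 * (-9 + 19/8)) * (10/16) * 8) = -17815420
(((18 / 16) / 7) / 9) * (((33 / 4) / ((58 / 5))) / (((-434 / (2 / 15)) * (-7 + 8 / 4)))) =11 / 14096320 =0.00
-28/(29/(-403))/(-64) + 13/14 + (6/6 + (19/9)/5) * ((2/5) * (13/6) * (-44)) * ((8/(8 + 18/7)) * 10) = -6742127249/16223760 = -415.57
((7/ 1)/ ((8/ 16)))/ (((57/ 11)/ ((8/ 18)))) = 616/ 513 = 1.20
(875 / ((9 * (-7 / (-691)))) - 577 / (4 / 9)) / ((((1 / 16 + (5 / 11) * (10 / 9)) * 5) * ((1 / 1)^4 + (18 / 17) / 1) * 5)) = 223474724 / 786625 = 284.09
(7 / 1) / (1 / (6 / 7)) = 6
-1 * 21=-21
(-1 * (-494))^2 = 244036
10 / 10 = 1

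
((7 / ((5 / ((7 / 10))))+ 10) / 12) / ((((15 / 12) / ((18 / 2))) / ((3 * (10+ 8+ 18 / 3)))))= 474.34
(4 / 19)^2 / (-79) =-16 / 28519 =-0.00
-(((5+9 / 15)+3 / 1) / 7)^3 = -79507 / 42875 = -1.85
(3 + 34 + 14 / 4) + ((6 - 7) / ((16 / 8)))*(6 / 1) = 75 / 2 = 37.50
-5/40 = -1/8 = -0.12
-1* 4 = -4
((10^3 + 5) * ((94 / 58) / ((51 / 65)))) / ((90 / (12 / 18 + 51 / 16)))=37866725 / 425952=88.90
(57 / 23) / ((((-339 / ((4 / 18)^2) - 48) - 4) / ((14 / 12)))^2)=3724 / 52816939341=0.00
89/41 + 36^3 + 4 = 1913149/41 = 46662.17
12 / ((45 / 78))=104 / 5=20.80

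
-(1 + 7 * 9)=-64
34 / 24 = 17 / 12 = 1.42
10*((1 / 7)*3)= 4.29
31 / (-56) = -31 / 56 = -0.55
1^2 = 1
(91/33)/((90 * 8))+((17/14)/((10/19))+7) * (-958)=-296589775/33264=-8916.24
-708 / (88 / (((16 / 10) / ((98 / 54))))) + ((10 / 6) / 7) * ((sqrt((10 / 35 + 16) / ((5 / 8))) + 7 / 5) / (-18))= -7.18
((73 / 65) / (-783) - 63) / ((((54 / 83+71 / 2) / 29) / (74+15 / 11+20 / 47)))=-19694065036 / 5141565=-3830.36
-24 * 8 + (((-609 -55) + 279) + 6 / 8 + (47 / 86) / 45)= -576.24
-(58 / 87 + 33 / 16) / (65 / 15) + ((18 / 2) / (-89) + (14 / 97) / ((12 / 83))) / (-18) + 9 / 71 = -1903203971 / 3442287888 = -0.55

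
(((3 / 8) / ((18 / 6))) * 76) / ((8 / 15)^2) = 4275 / 128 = 33.40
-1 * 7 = -7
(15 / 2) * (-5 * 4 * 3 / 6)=-75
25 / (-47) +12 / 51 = -237 / 799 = -0.30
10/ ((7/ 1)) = 10/ 7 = 1.43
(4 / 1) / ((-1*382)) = -2 / 191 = -0.01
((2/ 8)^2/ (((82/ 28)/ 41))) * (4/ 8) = 7/ 16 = 0.44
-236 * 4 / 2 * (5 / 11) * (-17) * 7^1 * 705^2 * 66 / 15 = 55833800400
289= 289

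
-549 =-549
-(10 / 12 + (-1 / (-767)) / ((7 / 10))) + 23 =714017 / 32214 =22.16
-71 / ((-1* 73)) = 0.97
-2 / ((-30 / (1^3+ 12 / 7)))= 19 / 105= 0.18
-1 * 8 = -8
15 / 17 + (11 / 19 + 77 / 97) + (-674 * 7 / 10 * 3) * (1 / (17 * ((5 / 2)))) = -24319447 / 783275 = -31.05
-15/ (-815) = 3/ 163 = 0.02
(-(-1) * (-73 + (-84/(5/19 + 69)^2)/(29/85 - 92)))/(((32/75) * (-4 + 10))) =-293148333175/10280297216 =-28.52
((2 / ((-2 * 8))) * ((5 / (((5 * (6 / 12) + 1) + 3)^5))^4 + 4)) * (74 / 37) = -19004963774880963278801 / 19004963774880799438801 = -1.00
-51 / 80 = -0.64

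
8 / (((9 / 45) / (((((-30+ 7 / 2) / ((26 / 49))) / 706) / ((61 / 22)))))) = -285670 / 279929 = -1.02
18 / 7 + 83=599 / 7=85.57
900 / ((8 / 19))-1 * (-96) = 4467 / 2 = 2233.50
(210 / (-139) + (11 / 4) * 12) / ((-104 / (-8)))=2.42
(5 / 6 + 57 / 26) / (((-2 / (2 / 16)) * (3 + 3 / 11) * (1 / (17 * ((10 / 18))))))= -55165 / 101088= -0.55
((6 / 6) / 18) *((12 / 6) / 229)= 1 / 2061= 0.00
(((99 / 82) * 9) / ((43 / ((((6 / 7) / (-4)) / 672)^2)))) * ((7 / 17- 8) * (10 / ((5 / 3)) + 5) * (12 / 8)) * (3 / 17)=-0.00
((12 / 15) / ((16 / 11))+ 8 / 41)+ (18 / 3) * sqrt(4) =12.75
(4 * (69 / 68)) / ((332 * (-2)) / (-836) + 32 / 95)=24035 / 6698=3.59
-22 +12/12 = -21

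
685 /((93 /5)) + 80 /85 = 59713 /1581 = 37.77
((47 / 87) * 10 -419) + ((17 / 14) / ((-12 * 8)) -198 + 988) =14670163 / 38976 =376.39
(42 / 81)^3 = 0.14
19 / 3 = 6.33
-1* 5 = -5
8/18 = 4/9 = 0.44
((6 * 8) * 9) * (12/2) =2592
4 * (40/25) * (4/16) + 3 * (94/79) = 2042/395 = 5.17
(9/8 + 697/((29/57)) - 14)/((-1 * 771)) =-314845/178872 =-1.76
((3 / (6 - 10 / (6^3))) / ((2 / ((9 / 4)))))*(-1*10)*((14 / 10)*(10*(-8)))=634.90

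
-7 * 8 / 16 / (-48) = 7 / 96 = 0.07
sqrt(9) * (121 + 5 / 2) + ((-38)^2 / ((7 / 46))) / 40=42541 / 70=607.73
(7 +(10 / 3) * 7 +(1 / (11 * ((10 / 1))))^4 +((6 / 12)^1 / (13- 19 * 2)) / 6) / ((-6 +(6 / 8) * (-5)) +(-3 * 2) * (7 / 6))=-4440615301 / 2452367500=-1.81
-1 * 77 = -77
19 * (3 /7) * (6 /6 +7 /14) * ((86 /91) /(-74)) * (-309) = 2272077 /47138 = 48.20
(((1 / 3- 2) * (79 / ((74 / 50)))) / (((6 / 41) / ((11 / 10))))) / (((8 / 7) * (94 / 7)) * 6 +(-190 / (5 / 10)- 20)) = 1064525 / 490176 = 2.17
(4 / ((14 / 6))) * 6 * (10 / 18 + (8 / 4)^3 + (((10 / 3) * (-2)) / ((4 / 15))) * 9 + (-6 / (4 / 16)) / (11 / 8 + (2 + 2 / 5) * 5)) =-1681312 / 749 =-2244.74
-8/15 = -0.53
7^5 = 16807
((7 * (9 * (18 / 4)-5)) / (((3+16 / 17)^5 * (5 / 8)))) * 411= 1160119719276 / 6750625535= 171.85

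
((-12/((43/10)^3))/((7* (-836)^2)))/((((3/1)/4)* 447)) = -1000/10866845740443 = -0.00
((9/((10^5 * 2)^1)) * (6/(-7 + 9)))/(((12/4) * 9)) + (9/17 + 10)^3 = 1147067804913/982600000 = 1167.38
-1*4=-4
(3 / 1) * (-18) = -54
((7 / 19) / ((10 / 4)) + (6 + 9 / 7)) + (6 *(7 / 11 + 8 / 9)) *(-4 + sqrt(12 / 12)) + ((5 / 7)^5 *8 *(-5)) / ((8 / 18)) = -645549507 / 17563315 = -36.76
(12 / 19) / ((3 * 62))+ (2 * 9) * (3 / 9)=3536 / 589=6.00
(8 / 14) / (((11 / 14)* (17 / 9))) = 72 / 187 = 0.39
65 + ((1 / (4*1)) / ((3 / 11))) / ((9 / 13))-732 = -71893 / 108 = -665.68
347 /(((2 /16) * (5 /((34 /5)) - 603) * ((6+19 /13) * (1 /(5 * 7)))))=-42944720 /1986269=-21.62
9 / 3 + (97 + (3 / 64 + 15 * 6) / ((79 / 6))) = 270089 / 2528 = 106.84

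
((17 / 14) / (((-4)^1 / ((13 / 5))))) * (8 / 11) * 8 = -1768 / 385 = -4.59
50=50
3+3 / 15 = 16 / 5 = 3.20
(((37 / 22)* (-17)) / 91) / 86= -629 / 172172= -0.00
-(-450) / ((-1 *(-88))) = 225 / 44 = 5.11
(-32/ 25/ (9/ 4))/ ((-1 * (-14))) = -64/ 1575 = -0.04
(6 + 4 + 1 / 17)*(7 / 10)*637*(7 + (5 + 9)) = 16012269 / 170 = 94189.82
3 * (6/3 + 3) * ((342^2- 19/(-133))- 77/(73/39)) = 896214840/511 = 1753845.09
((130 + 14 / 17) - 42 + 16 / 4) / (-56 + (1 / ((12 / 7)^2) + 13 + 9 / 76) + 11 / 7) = -30221856 / 13339135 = -2.27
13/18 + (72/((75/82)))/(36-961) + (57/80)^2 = 60993653/53280000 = 1.14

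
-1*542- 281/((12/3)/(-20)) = 863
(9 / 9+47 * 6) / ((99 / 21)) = 1981 / 33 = 60.03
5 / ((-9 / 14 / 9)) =-70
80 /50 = 8 /5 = 1.60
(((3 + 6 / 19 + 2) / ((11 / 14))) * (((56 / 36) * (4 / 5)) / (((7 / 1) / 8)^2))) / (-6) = -1.83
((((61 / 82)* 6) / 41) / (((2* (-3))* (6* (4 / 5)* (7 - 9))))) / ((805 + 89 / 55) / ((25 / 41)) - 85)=419375 / 274669859424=0.00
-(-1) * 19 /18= 1.06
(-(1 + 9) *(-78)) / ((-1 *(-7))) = 111.43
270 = 270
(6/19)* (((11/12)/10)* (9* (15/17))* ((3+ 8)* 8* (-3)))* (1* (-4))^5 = 20072448/323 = 62143.80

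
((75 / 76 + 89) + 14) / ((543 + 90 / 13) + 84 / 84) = 102739 / 544312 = 0.19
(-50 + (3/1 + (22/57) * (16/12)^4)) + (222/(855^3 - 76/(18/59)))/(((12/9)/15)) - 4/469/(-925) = -7756587011642742239/169431238420690050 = -45.78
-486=-486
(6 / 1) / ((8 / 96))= 72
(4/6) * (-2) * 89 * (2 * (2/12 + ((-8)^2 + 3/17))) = -2336428/153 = -15270.77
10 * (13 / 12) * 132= 1430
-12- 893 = -905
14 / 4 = 7 / 2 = 3.50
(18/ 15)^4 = 1296/ 625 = 2.07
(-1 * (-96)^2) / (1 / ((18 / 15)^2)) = -331776 / 25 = -13271.04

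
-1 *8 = -8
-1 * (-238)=238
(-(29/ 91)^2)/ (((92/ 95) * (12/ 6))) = -79895/ 1523704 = -0.05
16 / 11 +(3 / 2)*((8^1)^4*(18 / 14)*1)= 608368 / 77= 7900.88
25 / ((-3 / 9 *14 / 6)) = -225 / 7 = -32.14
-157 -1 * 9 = -166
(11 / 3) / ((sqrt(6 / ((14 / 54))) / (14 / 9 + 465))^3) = 5700702130123*sqrt(14) / 6377292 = 3344691.48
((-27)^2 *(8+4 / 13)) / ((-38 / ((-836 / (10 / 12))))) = 10392624 / 65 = 159886.52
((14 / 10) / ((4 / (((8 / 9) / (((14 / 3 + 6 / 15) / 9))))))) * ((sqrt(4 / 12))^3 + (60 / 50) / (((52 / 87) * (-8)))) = -0.03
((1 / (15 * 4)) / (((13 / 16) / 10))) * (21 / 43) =56 / 559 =0.10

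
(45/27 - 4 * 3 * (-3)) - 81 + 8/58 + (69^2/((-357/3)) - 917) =-10355110/10353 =-1000.20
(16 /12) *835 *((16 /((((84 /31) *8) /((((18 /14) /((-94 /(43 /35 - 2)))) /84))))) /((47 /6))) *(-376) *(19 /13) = -10623204 /1467011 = -7.24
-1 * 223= -223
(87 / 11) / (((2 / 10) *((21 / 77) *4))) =36.25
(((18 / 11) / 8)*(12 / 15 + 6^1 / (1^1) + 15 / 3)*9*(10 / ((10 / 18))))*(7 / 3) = 912.35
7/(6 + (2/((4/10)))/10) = 14/13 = 1.08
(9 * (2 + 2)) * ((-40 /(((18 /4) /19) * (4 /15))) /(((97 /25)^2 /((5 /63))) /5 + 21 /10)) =-237500000 /417053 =-569.47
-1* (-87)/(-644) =-87/644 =-0.14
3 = 3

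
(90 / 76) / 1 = 45 / 38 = 1.18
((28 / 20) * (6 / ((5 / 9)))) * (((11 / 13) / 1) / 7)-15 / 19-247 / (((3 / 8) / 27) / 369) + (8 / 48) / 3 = -729399078827 / 111150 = -6562294.91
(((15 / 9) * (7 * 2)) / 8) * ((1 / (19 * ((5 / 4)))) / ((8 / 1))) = 7 / 456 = 0.02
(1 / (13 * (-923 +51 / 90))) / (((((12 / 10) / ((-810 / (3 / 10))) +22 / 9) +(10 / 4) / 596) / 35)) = -156450000 / 131229599969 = -0.00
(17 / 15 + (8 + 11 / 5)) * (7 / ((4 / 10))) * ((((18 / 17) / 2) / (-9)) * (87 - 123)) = 420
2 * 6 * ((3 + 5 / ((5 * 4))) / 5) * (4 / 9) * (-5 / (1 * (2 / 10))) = -260 / 3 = -86.67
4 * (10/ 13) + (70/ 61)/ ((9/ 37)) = 55630/ 7137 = 7.79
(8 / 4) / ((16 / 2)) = 1 / 4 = 0.25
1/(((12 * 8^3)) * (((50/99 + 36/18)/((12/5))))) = 99/634880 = 0.00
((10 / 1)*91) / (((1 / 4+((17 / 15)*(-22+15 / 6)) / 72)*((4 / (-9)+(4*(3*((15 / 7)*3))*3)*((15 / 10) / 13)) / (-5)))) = 1341522000 / 440873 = 3042.88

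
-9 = -9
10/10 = 1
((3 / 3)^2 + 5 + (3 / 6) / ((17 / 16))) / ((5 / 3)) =66 / 17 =3.88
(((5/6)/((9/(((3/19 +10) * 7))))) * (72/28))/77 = 965/4389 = 0.22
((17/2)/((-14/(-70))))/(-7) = -85/14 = -6.07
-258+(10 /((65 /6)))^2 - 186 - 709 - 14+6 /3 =-196741 /169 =-1164.15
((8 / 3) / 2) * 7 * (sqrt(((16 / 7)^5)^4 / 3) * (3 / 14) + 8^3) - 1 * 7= 2199023255552 * sqrt(3) / 847425747 + 14315 / 3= 9266.24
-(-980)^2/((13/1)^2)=-960400/169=-5682.84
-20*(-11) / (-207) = -220 / 207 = -1.06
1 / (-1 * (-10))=1 / 10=0.10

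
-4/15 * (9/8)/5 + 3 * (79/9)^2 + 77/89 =231.95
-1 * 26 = -26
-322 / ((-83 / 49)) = 15778 / 83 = 190.10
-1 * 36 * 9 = -324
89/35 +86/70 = 132/35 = 3.77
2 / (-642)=-1 / 321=-0.00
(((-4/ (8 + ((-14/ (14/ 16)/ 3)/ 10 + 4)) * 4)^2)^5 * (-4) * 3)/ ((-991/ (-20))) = -145118822400000000000/ 21416978972464690759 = -6.78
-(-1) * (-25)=-25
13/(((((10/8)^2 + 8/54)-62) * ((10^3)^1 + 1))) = -0.00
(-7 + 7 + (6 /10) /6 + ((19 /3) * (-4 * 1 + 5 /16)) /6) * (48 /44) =-5461 /1320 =-4.14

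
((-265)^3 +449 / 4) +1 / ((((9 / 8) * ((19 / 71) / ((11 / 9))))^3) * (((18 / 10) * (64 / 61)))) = -2442038663469780761 / 131225537484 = -18609477.32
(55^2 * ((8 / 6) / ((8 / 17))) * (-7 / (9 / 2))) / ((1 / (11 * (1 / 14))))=-10475.46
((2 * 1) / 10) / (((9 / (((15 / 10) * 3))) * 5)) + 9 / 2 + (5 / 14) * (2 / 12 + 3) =11867 / 2100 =5.65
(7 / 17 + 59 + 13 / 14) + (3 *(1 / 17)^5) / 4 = 2398890183 / 39755996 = 60.34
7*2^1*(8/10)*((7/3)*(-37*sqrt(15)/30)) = -7252*sqrt(15)/225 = -124.83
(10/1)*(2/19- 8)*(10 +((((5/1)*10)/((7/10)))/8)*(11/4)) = -725625/266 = -2727.91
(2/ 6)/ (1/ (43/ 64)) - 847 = -162581/ 192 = -846.78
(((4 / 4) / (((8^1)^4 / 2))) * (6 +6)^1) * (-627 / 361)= -99 / 9728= -0.01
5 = 5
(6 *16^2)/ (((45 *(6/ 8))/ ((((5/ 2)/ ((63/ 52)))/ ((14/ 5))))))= 133120/ 3969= 33.54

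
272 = 272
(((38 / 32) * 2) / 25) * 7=133 / 200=0.66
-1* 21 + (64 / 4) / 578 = -6061 / 289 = -20.97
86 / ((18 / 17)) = 731 / 9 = 81.22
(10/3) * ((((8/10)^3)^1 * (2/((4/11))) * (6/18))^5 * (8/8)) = 10807949656064/4449462890625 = 2.43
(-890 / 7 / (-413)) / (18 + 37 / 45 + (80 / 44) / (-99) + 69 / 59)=807675 / 52401727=0.02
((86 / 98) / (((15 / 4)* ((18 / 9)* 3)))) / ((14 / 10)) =0.03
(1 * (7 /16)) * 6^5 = 3402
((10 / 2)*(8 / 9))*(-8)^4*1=163840 / 9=18204.44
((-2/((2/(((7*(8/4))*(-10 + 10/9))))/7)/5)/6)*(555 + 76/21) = 1313872/81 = 16220.64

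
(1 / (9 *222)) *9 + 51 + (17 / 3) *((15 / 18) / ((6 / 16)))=127067 / 1998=63.60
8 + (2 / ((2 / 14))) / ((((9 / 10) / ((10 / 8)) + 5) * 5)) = 1214 / 143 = 8.49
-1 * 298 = -298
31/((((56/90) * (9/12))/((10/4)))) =2325/14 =166.07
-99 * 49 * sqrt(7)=-4851 * sqrt(7)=-12834.54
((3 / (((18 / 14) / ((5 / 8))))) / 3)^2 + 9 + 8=89353 / 5184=17.24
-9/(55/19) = -171/55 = -3.11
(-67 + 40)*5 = -135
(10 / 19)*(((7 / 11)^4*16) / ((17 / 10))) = 0.81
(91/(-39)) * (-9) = 21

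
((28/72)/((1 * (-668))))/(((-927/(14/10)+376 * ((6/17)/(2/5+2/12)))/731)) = 10351691/10409838120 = 0.00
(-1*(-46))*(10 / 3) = 460 / 3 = 153.33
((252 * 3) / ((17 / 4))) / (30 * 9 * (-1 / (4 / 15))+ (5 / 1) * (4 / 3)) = -18144 / 102595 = -0.18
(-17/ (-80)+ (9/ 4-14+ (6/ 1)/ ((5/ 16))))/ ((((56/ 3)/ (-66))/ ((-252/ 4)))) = 546183/ 320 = 1706.82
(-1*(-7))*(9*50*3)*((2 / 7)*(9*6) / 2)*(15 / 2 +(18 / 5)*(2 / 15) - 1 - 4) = 217242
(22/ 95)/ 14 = 11/ 665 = 0.02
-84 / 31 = -2.71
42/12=7/2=3.50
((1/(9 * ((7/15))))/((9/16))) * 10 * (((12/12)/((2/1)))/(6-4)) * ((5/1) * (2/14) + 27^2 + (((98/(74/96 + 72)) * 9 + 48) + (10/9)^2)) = 44763910400/53474337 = 837.11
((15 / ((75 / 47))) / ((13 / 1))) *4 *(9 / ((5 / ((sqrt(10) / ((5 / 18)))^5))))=12788596224 *sqrt(10) / 40625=995473.04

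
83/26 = 3.19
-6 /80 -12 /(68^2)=-897 /11560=-0.08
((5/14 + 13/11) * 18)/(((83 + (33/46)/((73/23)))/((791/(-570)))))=-5865039/12697795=-0.46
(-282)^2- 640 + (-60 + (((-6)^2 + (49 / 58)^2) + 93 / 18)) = 795914465 / 10092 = 78865.88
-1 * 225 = -225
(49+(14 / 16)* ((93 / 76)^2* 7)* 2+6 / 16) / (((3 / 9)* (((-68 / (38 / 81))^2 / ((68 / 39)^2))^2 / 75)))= 14120163025 / 44260466345316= 0.00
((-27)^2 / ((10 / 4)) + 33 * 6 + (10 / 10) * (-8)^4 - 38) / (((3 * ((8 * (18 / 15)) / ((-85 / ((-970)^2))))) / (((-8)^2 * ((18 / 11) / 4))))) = -193273 / 517495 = -0.37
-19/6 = -3.17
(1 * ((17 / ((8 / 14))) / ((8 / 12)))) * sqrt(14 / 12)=119 * sqrt(42) / 16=48.20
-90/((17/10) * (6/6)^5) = -900/17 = -52.94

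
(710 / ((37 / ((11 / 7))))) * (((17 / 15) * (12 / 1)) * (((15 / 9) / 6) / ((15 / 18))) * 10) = 1062160 / 777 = 1367.00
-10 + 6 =-4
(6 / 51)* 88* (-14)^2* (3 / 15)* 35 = 241472 / 17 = 14204.24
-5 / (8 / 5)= -25 / 8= -3.12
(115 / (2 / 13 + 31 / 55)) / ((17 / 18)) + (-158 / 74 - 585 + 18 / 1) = -14320552 / 35853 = -399.42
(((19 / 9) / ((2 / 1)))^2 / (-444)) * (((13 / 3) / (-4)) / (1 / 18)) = 4693 / 95904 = 0.05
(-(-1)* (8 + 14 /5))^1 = 54 /5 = 10.80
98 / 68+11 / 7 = 717 / 238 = 3.01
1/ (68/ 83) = 83/ 68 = 1.22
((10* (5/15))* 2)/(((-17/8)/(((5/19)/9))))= -800/8721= -0.09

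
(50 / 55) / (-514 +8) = -5 / 2783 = -0.00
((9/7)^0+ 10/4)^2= 49/4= 12.25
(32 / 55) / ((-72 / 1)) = -4 / 495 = -0.01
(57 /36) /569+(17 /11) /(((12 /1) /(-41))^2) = 16262821 /901296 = 18.04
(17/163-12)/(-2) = 1939/326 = 5.95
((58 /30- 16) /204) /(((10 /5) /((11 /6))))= -2321 /36720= -0.06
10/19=0.53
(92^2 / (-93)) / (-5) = 8464 / 465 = 18.20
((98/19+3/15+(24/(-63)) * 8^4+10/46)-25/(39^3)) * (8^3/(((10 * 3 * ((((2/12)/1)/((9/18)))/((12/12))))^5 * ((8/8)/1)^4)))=-22570413596944/2835262828125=-7.96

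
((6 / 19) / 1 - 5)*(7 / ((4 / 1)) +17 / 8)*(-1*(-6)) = -8277 / 76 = -108.91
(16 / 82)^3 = 512 / 68921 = 0.01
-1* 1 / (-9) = 1 / 9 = 0.11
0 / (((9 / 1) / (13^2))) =0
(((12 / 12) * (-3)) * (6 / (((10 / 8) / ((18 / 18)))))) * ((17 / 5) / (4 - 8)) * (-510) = -31212 / 5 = -6242.40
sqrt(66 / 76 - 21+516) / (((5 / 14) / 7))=49* sqrt(716034) / 95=436.45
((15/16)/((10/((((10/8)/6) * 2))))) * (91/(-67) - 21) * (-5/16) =18725/68608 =0.27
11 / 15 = 0.73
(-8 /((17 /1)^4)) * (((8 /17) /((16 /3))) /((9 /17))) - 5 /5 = -250567 /250563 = -1.00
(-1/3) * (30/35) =-2/7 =-0.29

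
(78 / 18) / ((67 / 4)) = 52 / 201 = 0.26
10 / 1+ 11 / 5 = 12.20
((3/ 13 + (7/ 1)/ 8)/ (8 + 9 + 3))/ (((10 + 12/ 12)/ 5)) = 115/ 4576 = 0.03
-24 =-24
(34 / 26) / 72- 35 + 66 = 29033 / 936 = 31.02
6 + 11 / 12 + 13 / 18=275 / 36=7.64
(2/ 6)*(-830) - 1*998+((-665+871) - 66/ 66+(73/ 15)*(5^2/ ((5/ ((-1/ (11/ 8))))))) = -11961/ 11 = -1087.36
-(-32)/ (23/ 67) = 2144/ 23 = 93.22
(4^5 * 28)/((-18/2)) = -28672/9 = -3185.78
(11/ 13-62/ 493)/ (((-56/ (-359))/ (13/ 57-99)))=-81857385/ 179452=-456.15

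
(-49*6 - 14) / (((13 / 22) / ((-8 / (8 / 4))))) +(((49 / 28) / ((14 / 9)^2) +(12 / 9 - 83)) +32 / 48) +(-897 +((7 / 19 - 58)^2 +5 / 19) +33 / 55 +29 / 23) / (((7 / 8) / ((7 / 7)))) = 288799061711 / 60445840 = 4777.82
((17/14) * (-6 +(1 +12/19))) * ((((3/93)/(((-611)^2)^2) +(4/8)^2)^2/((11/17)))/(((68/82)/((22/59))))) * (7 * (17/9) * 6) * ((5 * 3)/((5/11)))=-3422579422939936856309174501875/5674487624785768410273846064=-603.15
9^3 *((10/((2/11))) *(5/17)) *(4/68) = 200475/289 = 693.69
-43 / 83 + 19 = 1534 / 83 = 18.48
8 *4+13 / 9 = 301 / 9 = 33.44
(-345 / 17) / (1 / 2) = -690 / 17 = -40.59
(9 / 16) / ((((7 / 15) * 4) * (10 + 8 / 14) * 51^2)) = 15 / 1368704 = 0.00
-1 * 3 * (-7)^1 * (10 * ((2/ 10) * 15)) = 630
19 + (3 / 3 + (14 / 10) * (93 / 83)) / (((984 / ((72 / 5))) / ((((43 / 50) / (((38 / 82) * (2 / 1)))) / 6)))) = 74930419 / 3942500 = 19.01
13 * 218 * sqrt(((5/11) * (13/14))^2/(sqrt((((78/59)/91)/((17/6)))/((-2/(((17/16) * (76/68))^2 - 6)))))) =36842 * sqrt(15) * 7021^(1/4) * 94^(3/4)/10857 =3631.82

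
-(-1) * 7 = 7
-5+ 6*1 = 1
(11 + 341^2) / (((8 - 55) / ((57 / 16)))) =-8814.69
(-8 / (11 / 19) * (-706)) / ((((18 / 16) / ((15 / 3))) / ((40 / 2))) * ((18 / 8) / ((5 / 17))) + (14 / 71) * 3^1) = 121906432000 / 8467437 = 14397.09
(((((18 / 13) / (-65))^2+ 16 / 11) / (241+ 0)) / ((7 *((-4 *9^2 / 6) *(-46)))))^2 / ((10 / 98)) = 15429863089 / 13060019455839455653125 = 0.00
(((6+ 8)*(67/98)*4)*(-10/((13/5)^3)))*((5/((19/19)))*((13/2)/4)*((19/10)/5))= -159125/2366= -67.25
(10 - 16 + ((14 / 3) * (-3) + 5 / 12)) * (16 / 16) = -235 / 12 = -19.58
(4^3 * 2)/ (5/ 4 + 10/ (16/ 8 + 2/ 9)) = 22.26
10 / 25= 0.40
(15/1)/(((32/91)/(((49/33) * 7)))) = 156065/352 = 443.37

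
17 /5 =3.40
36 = 36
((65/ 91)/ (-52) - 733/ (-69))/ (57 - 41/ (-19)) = 5062873/ 28230384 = 0.18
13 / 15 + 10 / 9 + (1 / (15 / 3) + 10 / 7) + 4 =2396 / 315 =7.61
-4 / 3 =-1.33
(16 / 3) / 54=8 / 81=0.10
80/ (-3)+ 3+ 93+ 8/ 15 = 1048/ 15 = 69.87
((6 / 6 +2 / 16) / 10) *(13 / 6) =39 / 160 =0.24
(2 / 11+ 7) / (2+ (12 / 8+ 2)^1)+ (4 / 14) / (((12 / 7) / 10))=1079 / 363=2.97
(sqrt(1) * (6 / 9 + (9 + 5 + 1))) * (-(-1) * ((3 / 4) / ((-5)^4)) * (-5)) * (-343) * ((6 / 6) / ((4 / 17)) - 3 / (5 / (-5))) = 467509 / 2000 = 233.75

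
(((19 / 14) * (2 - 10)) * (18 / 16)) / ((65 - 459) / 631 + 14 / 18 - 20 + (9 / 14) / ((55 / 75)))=10682199 / 16590521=0.64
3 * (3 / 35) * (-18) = -162 / 35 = -4.63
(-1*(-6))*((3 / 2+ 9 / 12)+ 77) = 951 / 2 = 475.50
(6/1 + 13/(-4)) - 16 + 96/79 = -3803/316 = -12.03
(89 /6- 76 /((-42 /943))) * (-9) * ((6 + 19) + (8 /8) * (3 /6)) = -11060523 /28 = -395018.68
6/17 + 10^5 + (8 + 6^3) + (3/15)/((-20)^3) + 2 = 68153919983/680000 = 100226.35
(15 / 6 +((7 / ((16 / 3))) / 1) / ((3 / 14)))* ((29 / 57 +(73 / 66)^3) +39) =5133714701 / 14566464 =352.43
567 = 567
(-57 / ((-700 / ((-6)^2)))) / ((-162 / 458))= -4351 / 525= -8.29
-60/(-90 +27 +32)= 60/31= 1.94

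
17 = 17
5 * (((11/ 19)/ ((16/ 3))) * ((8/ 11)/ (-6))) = -0.07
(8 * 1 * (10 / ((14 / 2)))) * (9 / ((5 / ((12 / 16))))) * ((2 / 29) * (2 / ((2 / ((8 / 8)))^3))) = 54 / 203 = 0.27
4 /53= 0.08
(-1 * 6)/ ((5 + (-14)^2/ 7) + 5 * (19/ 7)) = -21/ 163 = -0.13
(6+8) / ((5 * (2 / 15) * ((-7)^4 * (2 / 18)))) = 27 / 343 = 0.08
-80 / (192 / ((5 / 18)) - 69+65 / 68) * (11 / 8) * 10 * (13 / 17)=-286000 / 211873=-1.35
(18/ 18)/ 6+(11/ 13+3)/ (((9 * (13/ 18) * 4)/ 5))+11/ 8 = 9253/ 4056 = 2.28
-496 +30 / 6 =-491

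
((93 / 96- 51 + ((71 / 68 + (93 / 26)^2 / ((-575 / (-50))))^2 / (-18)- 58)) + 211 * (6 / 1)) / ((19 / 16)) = 38312079952117 / 39297908169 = 974.91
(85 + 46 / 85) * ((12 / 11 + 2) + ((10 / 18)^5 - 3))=12.30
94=94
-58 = -58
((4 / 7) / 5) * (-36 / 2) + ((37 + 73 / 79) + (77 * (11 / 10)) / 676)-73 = -27669101 / 747656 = -37.01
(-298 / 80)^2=22201 / 1600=13.88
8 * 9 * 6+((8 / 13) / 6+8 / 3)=434.77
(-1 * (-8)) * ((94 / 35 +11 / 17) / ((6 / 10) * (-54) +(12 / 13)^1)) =-34372 / 40579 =-0.85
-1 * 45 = -45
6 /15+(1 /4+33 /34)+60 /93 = 23881 /10540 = 2.27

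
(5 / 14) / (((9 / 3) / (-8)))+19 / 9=73 / 63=1.16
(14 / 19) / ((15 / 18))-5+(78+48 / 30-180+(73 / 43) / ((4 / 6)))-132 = -1911529 / 8170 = -233.97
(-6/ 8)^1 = -3/ 4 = -0.75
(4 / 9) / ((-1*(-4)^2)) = -1 / 36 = -0.03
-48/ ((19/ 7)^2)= -2352/ 361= -6.52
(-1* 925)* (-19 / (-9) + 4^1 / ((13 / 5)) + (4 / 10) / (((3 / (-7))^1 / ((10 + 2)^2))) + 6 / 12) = 28192705 / 234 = 120481.65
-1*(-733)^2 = -537289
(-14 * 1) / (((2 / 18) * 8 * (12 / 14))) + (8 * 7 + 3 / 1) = 325 / 8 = 40.62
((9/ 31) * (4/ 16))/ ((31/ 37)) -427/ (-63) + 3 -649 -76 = -24740831/ 34596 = -715.14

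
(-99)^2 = 9801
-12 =-12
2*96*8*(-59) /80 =-5664 /5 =-1132.80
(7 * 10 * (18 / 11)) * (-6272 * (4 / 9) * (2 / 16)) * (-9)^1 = 3951360 / 11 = 359214.55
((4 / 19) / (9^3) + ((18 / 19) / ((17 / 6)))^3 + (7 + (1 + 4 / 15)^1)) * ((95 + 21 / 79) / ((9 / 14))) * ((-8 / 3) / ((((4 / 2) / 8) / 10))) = -6878319061346381824 / 52399356159519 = -131267.24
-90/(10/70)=-630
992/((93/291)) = 3104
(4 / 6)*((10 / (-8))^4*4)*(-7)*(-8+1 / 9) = 310625 / 864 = 359.52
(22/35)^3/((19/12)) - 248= -201899224/814625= -247.84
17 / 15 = 1.13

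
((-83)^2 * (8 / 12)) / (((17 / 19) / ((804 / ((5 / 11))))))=9079215.72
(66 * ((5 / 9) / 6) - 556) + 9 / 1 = -4868 / 9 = -540.89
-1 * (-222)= 222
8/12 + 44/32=49/24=2.04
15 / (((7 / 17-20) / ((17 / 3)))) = -1445 / 333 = -4.34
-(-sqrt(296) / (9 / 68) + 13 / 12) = -13 / 12 + 136 * sqrt(74) / 9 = 128.91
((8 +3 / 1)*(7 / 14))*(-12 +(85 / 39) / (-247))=-1272491 / 19266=-66.05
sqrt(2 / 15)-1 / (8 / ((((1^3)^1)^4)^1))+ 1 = sqrt(30) / 15+ 7 / 8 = 1.24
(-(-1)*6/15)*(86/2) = 86/5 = 17.20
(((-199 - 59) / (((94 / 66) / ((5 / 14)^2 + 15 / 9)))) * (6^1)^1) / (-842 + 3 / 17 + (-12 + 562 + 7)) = 8483255 / 1239014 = 6.85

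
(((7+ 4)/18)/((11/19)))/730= 19/13140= 0.00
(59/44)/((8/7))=413/352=1.17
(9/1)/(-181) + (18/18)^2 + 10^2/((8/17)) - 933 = -260477/362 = -719.55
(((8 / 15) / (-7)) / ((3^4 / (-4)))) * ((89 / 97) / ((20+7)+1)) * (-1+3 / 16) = -1157 / 11549790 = -0.00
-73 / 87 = -0.84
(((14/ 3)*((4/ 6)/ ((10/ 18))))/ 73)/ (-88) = -7/ 8030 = -0.00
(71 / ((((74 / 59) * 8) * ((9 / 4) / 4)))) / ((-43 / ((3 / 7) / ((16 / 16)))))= -4189 / 33411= -0.13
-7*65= -455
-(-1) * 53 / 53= 1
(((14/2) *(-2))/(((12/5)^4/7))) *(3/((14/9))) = -4375/768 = -5.70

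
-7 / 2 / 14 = -1 / 4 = -0.25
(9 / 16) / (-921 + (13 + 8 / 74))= -333 / 537472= -0.00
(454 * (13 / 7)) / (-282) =-2951 / 987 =-2.99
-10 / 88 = -5 / 44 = -0.11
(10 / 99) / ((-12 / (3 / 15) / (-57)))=19 / 198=0.10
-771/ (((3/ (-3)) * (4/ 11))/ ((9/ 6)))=25443/ 8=3180.38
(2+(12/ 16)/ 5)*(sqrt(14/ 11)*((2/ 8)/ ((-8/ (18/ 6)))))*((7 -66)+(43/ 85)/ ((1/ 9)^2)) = 49407*sqrt(154)/ 149600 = 4.10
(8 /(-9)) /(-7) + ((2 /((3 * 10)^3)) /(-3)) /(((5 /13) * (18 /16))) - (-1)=3594193 /3189375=1.13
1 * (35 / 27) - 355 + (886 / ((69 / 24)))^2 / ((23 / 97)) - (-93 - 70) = 131515241653 / 328509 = 400339.84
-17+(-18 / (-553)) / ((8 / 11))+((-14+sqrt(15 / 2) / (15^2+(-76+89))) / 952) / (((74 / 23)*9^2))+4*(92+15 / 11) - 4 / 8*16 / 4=23*sqrt(30) / 2716193088+878939095037 / 2479382136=354.50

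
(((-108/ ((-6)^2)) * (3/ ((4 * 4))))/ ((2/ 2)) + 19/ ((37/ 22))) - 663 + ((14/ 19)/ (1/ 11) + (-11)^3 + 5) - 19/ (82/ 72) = -916268351/ 461168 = -1986.84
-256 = -256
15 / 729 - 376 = -375.98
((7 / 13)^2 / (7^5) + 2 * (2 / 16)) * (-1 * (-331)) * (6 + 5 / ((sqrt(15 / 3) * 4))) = 19188401 * sqrt(5) / 927472 + 57565203 / 115934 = 542.80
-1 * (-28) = 28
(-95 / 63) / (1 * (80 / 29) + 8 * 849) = -2755 / 12414024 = -0.00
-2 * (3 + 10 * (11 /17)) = -322 /17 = -18.94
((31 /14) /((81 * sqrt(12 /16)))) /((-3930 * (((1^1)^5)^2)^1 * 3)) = -31 * sqrt(3) /20054790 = -0.00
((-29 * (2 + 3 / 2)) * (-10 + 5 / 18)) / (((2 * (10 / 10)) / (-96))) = -142100 / 3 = -47366.67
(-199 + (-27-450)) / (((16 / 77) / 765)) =-9954945 / 4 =-2488736.25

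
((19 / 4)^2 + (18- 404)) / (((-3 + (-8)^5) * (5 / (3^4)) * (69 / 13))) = 408213 / 12059728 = 0.03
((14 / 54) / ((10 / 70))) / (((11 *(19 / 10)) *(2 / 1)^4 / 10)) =0.05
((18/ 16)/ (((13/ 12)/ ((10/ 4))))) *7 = 945/ 52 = 18.17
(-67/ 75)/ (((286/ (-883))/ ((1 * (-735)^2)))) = 426136683/ 286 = 1489988.40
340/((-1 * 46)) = -170/23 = -7.39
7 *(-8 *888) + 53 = -49675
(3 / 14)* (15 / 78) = 15 / 364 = 0.04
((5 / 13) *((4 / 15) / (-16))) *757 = -757 / 156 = -4.85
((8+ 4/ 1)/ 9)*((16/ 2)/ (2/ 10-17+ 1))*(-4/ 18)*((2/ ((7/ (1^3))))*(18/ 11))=1280/ 18249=0.07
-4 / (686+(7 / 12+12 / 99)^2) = -0.01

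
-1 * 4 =-4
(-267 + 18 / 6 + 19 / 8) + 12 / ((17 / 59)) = -29917 / 136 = -219.98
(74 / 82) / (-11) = -37 / 451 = -0.08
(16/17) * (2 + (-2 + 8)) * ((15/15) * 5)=640/17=37.65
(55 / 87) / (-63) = -55 / 5481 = -0.01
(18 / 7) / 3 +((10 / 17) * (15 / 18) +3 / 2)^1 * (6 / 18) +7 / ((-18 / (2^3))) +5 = 7303 / 2142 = 3.41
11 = 11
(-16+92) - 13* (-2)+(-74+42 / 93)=882 / 31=28.45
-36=-36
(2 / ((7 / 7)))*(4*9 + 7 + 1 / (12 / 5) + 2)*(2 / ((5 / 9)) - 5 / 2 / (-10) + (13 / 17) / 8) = 292447 / 816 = 358.39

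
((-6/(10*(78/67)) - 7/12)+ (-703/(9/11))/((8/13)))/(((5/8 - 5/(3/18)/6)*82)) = 6539527/1678950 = 3.90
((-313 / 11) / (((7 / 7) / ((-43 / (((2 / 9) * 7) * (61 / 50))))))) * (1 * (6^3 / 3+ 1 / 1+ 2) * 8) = 1816965000 / 4697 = 386835.21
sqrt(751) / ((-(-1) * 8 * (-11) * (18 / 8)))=-0.14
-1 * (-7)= 7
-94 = -94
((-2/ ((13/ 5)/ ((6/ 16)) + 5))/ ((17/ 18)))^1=-0.18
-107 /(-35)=107 /35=3.06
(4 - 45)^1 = -41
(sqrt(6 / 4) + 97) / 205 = sqrt(6) / 410 + 97 / 205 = 0.48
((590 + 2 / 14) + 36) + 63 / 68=627.07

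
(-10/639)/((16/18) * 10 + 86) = -5/30317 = -0.00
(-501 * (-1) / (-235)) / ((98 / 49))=-501 / 470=-1.07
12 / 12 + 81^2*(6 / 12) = 6563 / 2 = 3281.50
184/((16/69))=793.50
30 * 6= 180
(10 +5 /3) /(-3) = -35 /9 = -3.89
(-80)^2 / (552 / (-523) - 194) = -1673600 / 51007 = -32.81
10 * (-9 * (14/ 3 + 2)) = -600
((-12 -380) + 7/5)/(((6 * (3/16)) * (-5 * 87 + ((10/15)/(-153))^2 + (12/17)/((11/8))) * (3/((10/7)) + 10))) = 731484432/11076106943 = 0.07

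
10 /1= 10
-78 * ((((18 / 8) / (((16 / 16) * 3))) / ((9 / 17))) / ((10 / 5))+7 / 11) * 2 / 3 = -4615 / 66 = -69.92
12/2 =6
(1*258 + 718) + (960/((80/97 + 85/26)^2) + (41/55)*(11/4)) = 88297356937/85284500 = 1035.33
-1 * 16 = -16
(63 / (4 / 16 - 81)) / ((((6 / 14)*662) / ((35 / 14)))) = -735 / 106913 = -0.01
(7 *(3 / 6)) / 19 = 7 / 38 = 0.18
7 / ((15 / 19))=133 / 15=8.87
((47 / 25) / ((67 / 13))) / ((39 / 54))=0.51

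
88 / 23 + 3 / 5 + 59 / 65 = 7974 / 1495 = 5.33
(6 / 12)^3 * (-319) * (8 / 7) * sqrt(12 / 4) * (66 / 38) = -10527 * sqrt(3) / 133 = -137.09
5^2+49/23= 624/23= 27.13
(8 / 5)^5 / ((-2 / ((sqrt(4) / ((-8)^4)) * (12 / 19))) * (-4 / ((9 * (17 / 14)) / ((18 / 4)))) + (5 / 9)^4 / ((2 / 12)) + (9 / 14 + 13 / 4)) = 34111881216 / 34763912271875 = 0.00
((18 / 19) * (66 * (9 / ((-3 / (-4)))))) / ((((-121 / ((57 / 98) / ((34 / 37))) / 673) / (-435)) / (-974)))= -10254896158680 / 9163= -1119163610.03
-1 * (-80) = 80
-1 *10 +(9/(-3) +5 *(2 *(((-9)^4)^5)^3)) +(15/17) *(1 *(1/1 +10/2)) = 305491750985453305770240571016632856754350856681434688088039/17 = 17970102999144312104131800000000000000000000000000000000000.00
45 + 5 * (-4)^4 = 1325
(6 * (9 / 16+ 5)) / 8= 267 / 64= 4.17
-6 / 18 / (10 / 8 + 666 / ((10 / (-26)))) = 20 / 103821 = 0.00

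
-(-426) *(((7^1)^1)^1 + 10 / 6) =3692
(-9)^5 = -59049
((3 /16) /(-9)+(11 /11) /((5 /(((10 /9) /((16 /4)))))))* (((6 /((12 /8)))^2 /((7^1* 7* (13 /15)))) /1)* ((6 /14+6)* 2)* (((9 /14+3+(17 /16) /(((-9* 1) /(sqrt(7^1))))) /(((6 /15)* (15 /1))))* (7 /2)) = 6375 /17836-2125* sqrt(7) /183456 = 0.33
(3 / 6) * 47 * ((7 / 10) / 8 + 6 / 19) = 28811 / 3040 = 9.48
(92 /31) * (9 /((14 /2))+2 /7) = 1012 /217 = 4.66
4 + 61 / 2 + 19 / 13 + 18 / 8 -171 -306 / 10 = -42481 / 260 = -163.39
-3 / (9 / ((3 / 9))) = -1 / 9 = -0.11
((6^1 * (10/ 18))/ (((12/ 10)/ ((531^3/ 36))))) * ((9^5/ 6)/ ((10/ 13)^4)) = 1039114119516993/ 3200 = 324723162349.06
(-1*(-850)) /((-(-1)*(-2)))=-425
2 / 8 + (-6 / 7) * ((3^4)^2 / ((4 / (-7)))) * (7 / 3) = 91855 / 4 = 22963.75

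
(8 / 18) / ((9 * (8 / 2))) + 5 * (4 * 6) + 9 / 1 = 10450 / 81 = 129.01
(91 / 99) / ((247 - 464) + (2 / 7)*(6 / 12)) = -637 / 150282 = -0.00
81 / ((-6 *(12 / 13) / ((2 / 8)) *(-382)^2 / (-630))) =36855 / 2334784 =0.02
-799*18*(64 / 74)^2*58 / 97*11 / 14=-4697966592 / 929551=-5054.02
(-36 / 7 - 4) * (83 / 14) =-2656 / 49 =-54.20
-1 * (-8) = 8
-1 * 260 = -260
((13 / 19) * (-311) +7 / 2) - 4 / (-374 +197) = -1407529 / 6726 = -209.27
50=50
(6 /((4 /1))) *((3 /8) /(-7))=-0.08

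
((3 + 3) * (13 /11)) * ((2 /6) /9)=26 /99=0.26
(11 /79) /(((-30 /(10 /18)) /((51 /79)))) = -187 /112338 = -0.00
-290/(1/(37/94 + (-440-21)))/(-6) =-22262.64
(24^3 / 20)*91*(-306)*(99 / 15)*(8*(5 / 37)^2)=-18558250.45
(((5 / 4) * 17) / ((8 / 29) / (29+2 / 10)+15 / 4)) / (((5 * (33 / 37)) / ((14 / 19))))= 18642302 / 19960545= 0.93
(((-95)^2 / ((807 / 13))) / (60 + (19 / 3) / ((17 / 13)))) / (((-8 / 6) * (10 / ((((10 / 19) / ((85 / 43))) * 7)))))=-1115205 / 3558332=-0.31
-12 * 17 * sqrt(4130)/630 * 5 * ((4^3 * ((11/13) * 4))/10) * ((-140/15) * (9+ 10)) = 3638272 * sqrt(4130)/585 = 399681.76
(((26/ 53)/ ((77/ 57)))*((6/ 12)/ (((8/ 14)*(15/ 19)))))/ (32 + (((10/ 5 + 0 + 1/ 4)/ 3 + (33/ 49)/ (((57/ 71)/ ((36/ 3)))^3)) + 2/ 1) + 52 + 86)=1577275063/ 9490863991235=0.00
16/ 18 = 8/ 9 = 0.89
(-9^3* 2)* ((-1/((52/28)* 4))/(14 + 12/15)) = 25515/1924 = 13.26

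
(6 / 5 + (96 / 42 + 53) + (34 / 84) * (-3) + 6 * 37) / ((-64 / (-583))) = 11315447 / 4480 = 2525.77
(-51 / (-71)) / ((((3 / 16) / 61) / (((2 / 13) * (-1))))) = -33184 / 923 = -35.95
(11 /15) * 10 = 22 /3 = 7.33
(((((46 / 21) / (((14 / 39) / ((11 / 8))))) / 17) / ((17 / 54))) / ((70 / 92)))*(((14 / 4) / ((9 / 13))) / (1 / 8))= 5900466 / 70805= 83.33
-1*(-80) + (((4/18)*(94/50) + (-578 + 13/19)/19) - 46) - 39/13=83884/81225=1.03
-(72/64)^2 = -81/64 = -1.27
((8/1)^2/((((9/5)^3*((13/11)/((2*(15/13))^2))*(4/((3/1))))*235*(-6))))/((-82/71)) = 0.02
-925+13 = -912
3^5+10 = 253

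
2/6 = 0.33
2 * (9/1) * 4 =72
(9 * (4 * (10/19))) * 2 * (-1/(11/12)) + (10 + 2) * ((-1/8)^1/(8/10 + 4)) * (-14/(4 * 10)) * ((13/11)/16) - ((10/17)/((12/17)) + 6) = -30924221/642048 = -48.16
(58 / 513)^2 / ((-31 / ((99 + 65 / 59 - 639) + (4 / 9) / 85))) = 81822366796 / 368222117265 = 0.22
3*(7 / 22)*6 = 63 / 11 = 5.73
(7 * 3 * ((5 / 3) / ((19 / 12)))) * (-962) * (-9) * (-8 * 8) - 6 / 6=-232727059 / 19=-12248792.58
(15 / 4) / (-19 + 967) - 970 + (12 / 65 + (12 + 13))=-77625707 / 82160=-944.81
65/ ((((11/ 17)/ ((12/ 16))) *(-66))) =-1.14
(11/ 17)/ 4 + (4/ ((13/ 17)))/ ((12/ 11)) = 4.96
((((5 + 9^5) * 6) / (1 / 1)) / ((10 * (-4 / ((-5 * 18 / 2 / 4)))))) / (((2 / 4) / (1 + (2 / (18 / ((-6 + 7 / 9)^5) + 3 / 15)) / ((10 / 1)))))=90361044850329 / 224030597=403342.43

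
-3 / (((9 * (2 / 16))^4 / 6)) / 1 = -8192 / 729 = -11.24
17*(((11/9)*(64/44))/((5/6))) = 544/15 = 36.27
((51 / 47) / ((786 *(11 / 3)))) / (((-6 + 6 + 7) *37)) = 51 / 35082586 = 0.00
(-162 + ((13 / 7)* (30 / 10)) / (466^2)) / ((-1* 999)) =82084955 / 506190636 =0.16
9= 9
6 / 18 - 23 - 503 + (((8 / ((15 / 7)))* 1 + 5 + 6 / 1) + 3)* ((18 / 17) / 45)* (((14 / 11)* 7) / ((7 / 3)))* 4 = -7283099 / 14025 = -519.29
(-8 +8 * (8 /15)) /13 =-0.29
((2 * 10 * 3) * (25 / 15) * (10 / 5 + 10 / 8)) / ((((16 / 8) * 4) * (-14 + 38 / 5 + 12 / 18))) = -4875 / 688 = -7.09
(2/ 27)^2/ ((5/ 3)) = 4/ 1215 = 0.00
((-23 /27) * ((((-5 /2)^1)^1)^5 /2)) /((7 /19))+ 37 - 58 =1111609 /12096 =91.90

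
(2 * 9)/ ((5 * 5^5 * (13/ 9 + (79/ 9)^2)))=729/ 49671875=0.00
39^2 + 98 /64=48721 /32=1522.53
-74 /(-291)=74 /291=0.25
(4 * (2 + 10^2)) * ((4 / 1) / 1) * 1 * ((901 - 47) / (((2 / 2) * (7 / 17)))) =3384768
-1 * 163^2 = -26569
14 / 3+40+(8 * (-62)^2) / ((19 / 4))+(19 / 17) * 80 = 6403330 / 969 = 6608.18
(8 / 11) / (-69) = -8 / 759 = -0.01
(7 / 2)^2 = 49 / 4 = 12.25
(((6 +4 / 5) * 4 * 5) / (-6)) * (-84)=1904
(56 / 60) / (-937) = -14 / 14055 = -0.00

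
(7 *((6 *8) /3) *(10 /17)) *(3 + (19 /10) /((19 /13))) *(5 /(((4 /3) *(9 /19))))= 114380 /51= 2242.75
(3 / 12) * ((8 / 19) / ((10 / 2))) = 2 / 95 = 0.02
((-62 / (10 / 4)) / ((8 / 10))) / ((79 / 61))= -1891 / 79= -23.94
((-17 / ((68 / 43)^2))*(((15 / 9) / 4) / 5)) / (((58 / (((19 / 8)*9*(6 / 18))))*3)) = -35131 / 1514496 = -0.02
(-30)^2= 900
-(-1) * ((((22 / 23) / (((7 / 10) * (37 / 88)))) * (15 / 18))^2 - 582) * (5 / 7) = -917661585310 / 2235608487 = -410.48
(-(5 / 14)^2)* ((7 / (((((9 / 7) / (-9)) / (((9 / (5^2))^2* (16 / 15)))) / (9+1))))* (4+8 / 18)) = 192 / 5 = 38.40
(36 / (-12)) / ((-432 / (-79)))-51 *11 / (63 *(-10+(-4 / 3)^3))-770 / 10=-12933047 / 168336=-76.83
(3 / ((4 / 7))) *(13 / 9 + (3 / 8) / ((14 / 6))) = 809 / 96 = 8.43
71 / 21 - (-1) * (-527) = -10996 / 21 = -523.62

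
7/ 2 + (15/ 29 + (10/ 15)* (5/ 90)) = 4.05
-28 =-28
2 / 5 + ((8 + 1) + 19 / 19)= 52 / 5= 10.40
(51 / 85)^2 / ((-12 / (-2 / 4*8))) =3 / 25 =0.12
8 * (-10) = -80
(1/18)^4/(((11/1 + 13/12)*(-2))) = -1/2536920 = -0.00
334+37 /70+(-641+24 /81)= -578671 /1890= -306.18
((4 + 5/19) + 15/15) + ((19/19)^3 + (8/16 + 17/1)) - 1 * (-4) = 1055/38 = 27.76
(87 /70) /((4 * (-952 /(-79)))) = 6873 /266560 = 0.03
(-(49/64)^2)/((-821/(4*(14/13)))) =16807/5464576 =0.00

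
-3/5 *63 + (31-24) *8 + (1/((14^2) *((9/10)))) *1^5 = 80287/4410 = 18.21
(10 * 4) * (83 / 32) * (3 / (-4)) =-77.81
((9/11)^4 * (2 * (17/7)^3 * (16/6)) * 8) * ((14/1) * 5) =13753255680/717409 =19170.73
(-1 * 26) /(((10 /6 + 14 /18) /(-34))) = 361.64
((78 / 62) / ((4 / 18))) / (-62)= -351 / 3844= -0.09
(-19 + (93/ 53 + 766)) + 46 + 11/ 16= 674535/ 848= 795.44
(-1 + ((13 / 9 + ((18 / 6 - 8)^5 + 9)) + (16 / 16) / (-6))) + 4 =-56011 / 18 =-3111.72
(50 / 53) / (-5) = -10 / 53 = -0.19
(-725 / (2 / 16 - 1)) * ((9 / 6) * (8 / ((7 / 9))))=626400 / 49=12783.67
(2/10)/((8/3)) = 3/40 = 0.08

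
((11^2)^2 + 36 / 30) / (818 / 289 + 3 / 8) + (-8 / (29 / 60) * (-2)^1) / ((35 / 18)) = 34488619976 / 7522165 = 4584.93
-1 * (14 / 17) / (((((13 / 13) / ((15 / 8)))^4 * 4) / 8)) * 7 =-2480625 / 17408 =-142.50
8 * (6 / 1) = 48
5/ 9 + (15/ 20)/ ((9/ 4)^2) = 19/ 27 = 0.70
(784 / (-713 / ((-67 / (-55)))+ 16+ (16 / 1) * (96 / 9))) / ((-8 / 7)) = 137886 / 80125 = 1.72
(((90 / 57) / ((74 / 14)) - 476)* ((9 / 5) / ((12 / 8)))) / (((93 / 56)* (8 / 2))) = -9363704 / 108965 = -85.93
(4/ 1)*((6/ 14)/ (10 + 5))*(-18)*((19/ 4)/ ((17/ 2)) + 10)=-12924/ 595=-21.72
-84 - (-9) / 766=-64335 / 766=-83.99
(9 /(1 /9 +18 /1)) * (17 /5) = 1377 /815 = 1.69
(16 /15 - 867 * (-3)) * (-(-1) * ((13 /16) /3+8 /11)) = 20569337 /7920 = 2597.14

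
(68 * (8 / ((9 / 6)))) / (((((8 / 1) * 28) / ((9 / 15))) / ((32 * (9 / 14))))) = 4896 / 245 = 19.98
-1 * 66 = -66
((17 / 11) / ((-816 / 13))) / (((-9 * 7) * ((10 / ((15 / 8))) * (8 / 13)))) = 169 / 1419264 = 0.00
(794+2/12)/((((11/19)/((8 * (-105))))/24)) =-27654327.27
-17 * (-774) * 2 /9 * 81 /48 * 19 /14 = 375003 /56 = 6696.48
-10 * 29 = -290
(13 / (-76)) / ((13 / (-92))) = 23 / 19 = 1.21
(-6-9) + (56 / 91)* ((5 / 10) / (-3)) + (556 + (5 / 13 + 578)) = 43652 / 39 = 1119.28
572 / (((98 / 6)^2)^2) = 46332 / 5764801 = 0.01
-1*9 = -9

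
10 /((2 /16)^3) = 5120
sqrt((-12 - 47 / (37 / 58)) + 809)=sqrt(990231) / 37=26.89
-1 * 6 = -6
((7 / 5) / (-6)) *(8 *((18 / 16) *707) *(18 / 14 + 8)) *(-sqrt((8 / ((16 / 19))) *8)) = 27573 *sqrt(19) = 120187.92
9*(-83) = -747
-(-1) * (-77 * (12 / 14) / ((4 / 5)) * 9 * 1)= -1485 / 2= -742.50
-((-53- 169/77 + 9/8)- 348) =247675/616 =402.07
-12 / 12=-1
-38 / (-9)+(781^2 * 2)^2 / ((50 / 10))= 13393887174946 / 45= 297641937221.02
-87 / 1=-87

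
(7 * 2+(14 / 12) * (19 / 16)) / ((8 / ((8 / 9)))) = 1477 / 864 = 1.71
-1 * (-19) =19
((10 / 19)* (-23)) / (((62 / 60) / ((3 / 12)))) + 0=-2.93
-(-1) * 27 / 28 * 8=54 / 7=7.71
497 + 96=593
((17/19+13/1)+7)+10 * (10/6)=37.56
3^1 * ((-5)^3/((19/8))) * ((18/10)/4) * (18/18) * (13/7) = -17550/133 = -131.95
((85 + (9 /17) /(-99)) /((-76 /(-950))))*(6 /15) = 79470 /187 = 424.97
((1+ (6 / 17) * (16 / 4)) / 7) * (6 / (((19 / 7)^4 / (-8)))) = -675024 / 2215457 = -0.30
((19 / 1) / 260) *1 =19 / 260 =0.07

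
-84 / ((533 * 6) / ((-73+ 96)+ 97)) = -1680 / 533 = -3.15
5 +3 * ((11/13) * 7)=296/13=22.77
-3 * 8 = -24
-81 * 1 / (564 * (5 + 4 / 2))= -27 / 1316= -0.02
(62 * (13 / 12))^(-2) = 36 / 162409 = 0.00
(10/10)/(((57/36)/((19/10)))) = 6/5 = 1.20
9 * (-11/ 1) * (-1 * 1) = 99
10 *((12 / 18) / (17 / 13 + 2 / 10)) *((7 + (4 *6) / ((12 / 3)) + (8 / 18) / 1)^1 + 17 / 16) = 678925 / 10584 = 64.15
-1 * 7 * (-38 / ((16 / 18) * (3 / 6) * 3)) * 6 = 1197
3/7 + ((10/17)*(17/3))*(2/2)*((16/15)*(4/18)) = 691/567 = 1.22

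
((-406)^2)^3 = 4478743609109056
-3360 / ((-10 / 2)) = 672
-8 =-8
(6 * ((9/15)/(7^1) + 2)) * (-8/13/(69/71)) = -7.92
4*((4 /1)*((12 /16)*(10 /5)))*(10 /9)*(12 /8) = 40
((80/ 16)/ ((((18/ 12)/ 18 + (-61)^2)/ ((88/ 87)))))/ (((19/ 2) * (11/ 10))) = 3200/ 24603803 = 0.00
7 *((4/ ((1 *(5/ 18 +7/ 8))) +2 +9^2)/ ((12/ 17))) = 854063/ 996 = 857.49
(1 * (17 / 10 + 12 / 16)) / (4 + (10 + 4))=49 / 360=0.14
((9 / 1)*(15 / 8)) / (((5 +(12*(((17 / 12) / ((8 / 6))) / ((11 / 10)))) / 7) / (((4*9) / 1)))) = 18711 / 205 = 91.27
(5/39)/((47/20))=100/1833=0.05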